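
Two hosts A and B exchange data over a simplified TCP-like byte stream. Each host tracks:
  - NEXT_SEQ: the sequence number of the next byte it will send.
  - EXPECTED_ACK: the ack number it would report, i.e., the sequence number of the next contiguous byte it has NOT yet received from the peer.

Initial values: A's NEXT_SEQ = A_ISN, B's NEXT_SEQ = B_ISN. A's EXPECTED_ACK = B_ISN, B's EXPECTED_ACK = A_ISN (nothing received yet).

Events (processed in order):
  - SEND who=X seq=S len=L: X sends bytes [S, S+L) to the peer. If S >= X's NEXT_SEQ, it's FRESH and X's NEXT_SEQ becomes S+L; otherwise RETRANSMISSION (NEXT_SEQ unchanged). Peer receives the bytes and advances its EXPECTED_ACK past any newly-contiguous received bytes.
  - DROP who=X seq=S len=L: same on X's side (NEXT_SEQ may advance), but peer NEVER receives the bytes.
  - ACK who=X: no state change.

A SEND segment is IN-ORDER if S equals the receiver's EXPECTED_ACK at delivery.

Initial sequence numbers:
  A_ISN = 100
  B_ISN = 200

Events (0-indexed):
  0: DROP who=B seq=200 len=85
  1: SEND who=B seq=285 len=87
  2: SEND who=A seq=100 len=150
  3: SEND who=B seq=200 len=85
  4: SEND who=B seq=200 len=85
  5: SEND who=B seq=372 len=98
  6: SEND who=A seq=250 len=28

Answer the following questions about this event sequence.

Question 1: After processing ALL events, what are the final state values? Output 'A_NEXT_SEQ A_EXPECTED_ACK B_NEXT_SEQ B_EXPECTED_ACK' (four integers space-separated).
Answer: 278 470 470 278

Derivation:
After event 0: A_seq=100 A_ack=200 B_seq=285 B_ack=100
After event 1: A_seq=100 A_ack=200 B_seq=372 B_ack=100
After event 2: A_seq=250 A_ack=200 B_seq=372 B_ack=250
After event 3: A_seq=250 A_ack=372 B_seq=372 B_ack=250
After event 4: A_seq=250 A_ack=372 B_seq=372 B_ack=250
After event 5: A_seq=250 A_ack=470 B_seq=470 B_ack=250
After event 6: A_seq=278 A_ack=470 B_seq=470 B_ack=278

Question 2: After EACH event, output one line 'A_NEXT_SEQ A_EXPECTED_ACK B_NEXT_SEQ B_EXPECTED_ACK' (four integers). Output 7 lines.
100 200 285 100
100 200 372 100
250 200 372 250
250 372 372 250
250 372 372 250
250 470 470 250
278 470 470 278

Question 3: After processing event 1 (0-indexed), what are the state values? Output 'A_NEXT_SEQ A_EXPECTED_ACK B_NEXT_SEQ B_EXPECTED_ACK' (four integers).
After event 0: A_seq=100 A_ack=200 B_seq=285 B_ack=100
After event 1: A_seq=100 A_ack=200 B_seq=372 B_ack=100

100 200 372 100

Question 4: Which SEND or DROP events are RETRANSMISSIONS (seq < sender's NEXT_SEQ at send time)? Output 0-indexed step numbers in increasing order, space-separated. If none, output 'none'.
Step 0: DROP seq=200 -> fresh
Step 1: SEND seq=285 -> fresh
Step 2: SEND seq=100 -> fresh
Step 3: SEND seq=200 -> retransmit
Step 4: SEND seq=200 -> retransmit
Step 5: SEND seq=372 -> fresh
Step 6: SEND seq=250 -> fresh

Answer: 3 4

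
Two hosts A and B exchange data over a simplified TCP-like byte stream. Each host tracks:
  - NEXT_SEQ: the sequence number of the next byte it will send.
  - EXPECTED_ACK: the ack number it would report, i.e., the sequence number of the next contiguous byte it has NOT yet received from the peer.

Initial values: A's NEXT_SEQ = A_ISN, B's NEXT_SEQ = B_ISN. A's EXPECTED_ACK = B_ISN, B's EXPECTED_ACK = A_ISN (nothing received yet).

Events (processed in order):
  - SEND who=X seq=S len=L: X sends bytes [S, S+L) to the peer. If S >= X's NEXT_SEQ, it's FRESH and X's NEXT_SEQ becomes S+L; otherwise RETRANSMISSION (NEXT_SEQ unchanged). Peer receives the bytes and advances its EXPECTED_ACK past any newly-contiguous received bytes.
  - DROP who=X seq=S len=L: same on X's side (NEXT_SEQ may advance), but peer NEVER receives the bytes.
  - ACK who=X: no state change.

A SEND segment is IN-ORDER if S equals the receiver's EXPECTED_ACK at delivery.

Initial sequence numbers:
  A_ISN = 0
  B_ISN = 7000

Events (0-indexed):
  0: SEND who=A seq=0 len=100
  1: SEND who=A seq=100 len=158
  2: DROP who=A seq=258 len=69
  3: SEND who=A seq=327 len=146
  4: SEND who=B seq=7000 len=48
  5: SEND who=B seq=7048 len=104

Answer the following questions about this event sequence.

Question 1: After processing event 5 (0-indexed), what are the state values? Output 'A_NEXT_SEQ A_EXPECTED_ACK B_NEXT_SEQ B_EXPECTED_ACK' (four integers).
After event 0: A_seq=100 A_ack=7000 B_seq=7000 B_ack=100
After event 1: A_seq=258 A_ack=7000 B_seq=7000 B_ack=258
After event 2: A_seq=327 A_ack=7000 B_seq=7000 B_ack=258
After event 3: A_seq=473 A_ack=7000 B_seq=7000 B_ack=258
After event 4: A_seq=473 A_ack=7048 B_seq=7048 B_ack=258
After event 5: A_seq=473 A_ack=7152 B_seq=7152 B_ack=258

473 7152 7152 258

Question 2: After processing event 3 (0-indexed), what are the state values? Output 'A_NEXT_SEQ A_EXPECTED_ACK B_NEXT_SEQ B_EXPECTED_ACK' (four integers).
After event 0: A_seq=100 A_ack=7000 B_seq=7000 B_ack=100
After event 1: A_seq=258 A_ack=7000 B_seq=7000 B_ack=258
After event 2: A_seq=327 A_ack=7000 B_seq=7000 B_ack=258
After event 3: A_seq=473 A_ack=7000 B_seq=7000 B_ack=258

473 7000 7000 258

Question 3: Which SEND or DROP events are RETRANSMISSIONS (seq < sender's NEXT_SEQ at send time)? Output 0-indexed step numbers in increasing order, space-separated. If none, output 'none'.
Step 0: SEND seq=0 -> fresh
Step 1: SEND seq=100 -> fresh
Step 2: DROP seq=258 -> fresh
Step 3: SEND seq=327 -> fresh
Step 4: SEND seq=7000 -> fresh
Step 5: SEND seq=7048 -> fresh

Answer: none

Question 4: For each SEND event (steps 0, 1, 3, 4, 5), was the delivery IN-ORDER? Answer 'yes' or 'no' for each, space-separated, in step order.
Answer: yes yes no yes yes

Derivation:
Step 0: SEND seq=0 -> in-order
Step 1: SEND seq=100 -> in-order
Step 3: SEND seq=327 -> out-of-order
Step 4: SEND seq=7000 -> in-order
Step 5: SEND seq=7048 -> in-order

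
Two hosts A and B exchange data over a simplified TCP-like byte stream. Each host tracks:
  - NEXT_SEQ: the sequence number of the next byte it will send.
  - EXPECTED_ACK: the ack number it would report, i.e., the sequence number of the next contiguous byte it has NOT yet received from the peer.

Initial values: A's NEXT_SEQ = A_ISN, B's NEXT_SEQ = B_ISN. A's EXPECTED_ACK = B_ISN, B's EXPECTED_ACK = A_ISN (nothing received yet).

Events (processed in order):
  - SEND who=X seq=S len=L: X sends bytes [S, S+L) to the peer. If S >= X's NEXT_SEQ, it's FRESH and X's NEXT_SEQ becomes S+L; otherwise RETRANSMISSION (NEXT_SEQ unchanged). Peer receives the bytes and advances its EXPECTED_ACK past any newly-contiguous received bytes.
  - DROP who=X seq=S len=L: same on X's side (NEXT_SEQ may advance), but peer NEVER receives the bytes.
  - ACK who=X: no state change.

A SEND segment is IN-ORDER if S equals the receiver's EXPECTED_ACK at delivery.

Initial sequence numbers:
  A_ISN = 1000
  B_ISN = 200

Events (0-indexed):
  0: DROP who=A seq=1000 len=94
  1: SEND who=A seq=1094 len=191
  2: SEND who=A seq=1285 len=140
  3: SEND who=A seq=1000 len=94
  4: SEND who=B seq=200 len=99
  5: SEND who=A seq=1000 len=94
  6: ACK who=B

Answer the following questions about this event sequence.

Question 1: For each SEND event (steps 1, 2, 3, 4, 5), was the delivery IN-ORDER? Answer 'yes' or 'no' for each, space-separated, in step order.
Step 1: SEND seq=1094 -> out-of-order
Step 2: SEND seq=1285 -> out-of-order
Step 3: SEND seq=1000 -> in-order
Step 4: SEND seq=200 -> in-order
Step 5: SEND seq=1000 -> out-of-order

Answer: no no yes yes no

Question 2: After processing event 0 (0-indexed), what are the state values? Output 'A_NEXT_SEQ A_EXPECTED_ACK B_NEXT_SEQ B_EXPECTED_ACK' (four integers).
After event 0: A_seq=1094 A_ack=200 B_seq=200 B_ack=1000

1094 200 200 1000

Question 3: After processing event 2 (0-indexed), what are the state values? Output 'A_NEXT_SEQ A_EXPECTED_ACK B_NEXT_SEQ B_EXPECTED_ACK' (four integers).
After event 0: A_seq=1094 A_ack=200 B_seq=200 B_ack=1000
After event 1: A_seq=1285 A_ack=200 B_seq=200 B_ack=1000
After event 2: A_seq=1425 A_ack=200 B_seq=200 B_ack=1000

1425 200 200 1000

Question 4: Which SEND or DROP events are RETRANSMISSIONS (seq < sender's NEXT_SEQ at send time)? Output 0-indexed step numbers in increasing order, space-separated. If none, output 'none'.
Step 0: DROP seq=1000 -> fresh
Step 1: SEND seq=1094 -> fresh
Step 2: SEND seq=1285 -> fresh
Step 3: SEND seq=1000 -> retransmit
Step 4: SEND seq=200 -> fresh
Step 5: SEND seq=1000 -> retransmit

Answer: 3 5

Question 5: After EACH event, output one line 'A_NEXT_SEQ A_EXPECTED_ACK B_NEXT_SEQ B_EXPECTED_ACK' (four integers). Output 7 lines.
1094 200 200 1000
1285 200 200 1000
1425 200 200 1000
1425 200 200 1425
1425 299 299 1425
1425 299 299 1425
1425 299 299 1425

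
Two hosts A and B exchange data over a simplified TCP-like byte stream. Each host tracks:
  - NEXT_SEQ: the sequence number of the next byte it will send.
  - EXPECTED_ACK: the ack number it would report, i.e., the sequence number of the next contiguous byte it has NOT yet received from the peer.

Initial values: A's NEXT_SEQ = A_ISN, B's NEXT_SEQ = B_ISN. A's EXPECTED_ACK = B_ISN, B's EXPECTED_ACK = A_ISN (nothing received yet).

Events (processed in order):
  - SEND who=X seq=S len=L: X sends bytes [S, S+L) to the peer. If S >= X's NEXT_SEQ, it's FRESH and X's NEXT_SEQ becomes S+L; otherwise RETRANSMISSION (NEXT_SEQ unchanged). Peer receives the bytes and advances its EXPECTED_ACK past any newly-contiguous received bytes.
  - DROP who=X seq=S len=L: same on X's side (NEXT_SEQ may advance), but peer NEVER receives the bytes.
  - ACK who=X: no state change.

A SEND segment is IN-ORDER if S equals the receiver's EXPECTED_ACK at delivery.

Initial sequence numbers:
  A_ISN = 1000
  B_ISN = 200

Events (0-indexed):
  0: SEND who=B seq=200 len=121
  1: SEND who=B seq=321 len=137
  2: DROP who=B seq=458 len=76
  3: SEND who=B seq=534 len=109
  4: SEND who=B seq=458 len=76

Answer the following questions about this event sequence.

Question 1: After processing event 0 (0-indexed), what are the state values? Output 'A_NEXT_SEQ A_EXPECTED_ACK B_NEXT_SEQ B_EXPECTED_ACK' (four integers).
After event 0: A_seq=1000 A_ack=321 B_seq=321 B_ack=1000

1000 321 321 1000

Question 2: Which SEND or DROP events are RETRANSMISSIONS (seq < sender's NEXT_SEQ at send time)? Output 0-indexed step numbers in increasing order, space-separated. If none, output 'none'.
Step 0: SEND seq=200 -> fresh
Step 1: SEND seq=321 -> fresh
Step 2: DROP seq=458 -> fresh
Step 3: SEND seq=534 -> fresh
Step 4: SEND seq=458 -> retransmit

Answer: 4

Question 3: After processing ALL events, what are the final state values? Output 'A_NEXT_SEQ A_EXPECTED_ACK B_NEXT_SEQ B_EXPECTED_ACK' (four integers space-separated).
Answer: 1000 643 643 1000

Derivation:
After event 0: A_seq=1000 A_ack=321 B_seq=321 B_ack=1000
After event 1: A_seq=1000 A_ack=458 B_seq=458 B_ack=1000
After event 2: A_seq=1000 A_ack=458 B_seq=534 B_ack=1000
After event 3: A_seq=1000 A_ack=458 B_seq=643 B_ack=1000
After event 4: A_seq=1000 A_ack=643 B_seq=643 B_ack=1000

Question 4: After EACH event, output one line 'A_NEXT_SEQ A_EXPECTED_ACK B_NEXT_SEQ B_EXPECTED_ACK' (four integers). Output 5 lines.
1000 321 321 1000
1000 458 458 1000
1000 458 534 1000
1000 458 643 1000
1000 643 643 1000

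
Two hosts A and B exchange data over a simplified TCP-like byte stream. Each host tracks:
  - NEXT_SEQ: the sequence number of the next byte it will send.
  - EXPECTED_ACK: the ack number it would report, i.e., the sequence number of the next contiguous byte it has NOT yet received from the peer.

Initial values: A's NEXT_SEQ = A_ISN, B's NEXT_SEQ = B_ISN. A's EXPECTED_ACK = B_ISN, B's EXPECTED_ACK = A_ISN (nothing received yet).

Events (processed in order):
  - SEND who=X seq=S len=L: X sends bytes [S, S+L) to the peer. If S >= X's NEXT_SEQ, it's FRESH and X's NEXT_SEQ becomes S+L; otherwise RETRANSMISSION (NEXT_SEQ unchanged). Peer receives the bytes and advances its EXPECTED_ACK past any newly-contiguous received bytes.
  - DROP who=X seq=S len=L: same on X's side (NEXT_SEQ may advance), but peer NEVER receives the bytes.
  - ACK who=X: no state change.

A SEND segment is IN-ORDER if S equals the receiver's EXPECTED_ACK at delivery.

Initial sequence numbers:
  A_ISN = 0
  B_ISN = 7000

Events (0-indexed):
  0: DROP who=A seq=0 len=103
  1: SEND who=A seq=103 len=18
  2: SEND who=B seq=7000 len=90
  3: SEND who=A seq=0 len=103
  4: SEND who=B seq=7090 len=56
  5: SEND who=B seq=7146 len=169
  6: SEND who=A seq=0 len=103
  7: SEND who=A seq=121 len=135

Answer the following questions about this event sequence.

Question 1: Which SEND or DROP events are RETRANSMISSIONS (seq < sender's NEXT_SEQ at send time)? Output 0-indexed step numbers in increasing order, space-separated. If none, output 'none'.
Step 0: DROP seq=0 -> fresh
Step 1: SEND seq=103 -> fresh
Step 2: SEND seq=7000 -> fresh
Step 3: SEND seq=0 -> retransmit
Step 4: SEND seq=7090 -> fresh
Step 5: SEND seq=7146 -> fresh
Step 6: SEND seq=0 -> retransmit
Step 7: SEND seq=121 -> fresh

Answer: 3 6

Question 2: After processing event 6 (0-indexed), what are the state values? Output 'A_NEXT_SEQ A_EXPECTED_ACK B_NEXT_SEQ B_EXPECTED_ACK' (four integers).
After event 0: A_seq=103 A_ack=7000 B_seq=7000 B_ack=0
After event 1: A_seq=121 A_ack=7000 B_seq=7000 B_ack=0
After event 2: A_seq=121 A_ack=7090 B_seq=7090 B_ack=0
After event 3: A_seq=121 A_ack=7090 B_seq=7090 B_ack=121
After event 4: A_seq=121 A_ack=7146 B_seq=7146 B_ack=121
After event 5: A_seq=121 A_ack=7315 B_seq=7315 B_ack=121
After event 6: A_seq=121 A_ack=7315 B_seq=7315 B_ack=121

121 7315 7315 121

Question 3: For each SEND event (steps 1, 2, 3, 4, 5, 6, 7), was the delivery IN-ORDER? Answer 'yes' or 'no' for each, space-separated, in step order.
Answer: no yes yes yes yes no yes

Derivation:
Step 1: SEND seq=103 -> out-of-order
Step 2: SEND seq=7000 -> in-order
Step 3: SEND seq=0 -> in-order
Step 4: SEND seq=7090 -> in-order
Step 5: SEND seq=7146 -> in-order
Step 6: SEND seq=0 -> out-of-order
Step 7: SEND seq=121 -> in-order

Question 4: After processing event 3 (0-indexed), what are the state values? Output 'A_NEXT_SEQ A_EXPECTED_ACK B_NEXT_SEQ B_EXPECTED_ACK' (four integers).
After event 0: A_seq=103 A_ack=7000 B_seq=7000 B_ack=0
After event 1: A_seq=121 A_ack=7000 B_seq=7000 B_ack=0
After event 2: A_seq=121 A_ack=7090 B_seq=7090 B_ack=0
After event 3: A_seq=121 A_ack=7090 B_seq=7090 B_ack=121

121 7090 7090 121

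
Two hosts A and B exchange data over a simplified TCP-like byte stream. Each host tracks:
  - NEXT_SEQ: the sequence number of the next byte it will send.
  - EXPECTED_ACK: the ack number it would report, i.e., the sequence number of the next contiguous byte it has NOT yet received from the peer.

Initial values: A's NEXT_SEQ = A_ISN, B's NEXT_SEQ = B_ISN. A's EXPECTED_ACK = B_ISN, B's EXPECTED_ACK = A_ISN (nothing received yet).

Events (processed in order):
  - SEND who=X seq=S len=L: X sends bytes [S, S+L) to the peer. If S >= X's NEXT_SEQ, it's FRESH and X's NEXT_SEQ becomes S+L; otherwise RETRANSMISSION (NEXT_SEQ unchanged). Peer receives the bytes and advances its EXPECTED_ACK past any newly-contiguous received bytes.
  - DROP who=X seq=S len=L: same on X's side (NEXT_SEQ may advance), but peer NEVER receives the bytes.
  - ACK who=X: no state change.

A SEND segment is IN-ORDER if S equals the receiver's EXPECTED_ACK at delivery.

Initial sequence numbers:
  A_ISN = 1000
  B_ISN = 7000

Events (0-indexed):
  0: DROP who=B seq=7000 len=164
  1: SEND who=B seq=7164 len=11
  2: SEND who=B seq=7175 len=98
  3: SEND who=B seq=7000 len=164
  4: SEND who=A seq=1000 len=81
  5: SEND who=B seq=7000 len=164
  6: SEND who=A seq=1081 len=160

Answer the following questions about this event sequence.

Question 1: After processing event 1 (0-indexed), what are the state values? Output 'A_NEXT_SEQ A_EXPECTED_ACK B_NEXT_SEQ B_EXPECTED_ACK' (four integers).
After event 0: A_seq=1000 A_ack=7000 B_seq=7164 B_ack=1000
After event 1: A_seq=1000 A_ack=7000 B_seq=7175 B_ack=1000

1000 7000 7175 1000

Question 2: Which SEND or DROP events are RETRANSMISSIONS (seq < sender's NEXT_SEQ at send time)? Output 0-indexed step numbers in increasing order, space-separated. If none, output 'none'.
Answer: 3 5

Derivation:
Step 0: DROP seq=7000 -> fresh
Step 1: SEND seq=7164 -> fresh
Step 2: SEND seq=7175 -> fresh
Step 3: SEND seq=7000 -> retransmit
Step 4: SEND seq=1000 -> fresh
Step 5: SEND seq=7000 -> retransmit
Step 6: SEND seq=1081 -> fresh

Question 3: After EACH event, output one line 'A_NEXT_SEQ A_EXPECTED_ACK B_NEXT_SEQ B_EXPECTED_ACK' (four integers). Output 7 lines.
1000 7000 7164 1000
1000 7000 7175 1000
1000 7000 7273 1000
1000 7273 7273 1000
1081 7273 7273 1081
1081 7273 7273 1081
1241 7273 7273 1241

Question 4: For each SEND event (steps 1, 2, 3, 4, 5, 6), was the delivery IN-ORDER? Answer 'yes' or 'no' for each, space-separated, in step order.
Answer: no no yes yes no yes

Derivation:
Step 1: SEND seq=7164 -> out-of-order
Step 2: SEND seq=7175 -> out-of-order
Step 3: SEND seq=7000 -> in-order
Step 4: SEND seq=1000 -> in-order
Step 5: SEND seq=7000 -> out-of-order
Step 6: SEND seq=1081 -> in-order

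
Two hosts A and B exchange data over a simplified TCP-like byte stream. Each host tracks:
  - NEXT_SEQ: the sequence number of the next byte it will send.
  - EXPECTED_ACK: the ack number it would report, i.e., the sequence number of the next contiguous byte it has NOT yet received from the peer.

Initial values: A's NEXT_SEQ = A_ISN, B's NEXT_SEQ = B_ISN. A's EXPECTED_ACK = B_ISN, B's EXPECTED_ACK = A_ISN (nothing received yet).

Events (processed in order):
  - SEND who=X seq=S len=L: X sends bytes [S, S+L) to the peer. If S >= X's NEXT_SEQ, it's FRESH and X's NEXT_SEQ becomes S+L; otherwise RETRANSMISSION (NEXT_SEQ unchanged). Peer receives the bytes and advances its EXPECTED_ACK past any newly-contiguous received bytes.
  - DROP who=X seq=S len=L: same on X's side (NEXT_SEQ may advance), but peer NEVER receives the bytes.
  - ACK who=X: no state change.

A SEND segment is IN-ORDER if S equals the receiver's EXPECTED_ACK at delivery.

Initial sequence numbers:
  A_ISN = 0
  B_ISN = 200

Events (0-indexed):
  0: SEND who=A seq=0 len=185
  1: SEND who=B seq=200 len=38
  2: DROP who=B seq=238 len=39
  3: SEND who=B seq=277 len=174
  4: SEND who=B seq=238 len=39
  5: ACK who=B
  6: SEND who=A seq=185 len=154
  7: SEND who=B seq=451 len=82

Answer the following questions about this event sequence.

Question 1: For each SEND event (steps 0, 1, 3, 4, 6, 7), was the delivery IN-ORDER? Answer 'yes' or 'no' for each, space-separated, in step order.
Answer: yes yes no yes yes yes

Derivation:
Step 0: SEND seq=0 -> in-order
Step 1: SEND seq=200 -> in-order
Step 3: SEND seq=277 -> out-of-order
Step 4: SEND seq=238 -> in-order
Step 6: SEND seq=185 -> in-order
Step 7: SEND seq=451 -> in-order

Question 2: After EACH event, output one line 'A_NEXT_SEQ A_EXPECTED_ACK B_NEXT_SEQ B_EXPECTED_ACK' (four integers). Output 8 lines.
185 200 200 185
185 238 238 185
185 238 277 185
185 238 451 185
185 451 451 185
185 451 451 185
339 451 451 339
339 533 533 339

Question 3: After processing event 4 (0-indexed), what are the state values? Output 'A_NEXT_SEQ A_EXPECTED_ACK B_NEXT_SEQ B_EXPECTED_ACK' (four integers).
After event 0: A_seq=185 A_ack=200 B_seq=200 B_ack=185
After event 1: A_seq=185 A_ack=238 B_seq=238 B_ack=185
After event 2: A_seq=185 A_ack=238 B_seq=277 B_ack=185
After event 3: A_seq=185 A_ack=238 B_seq=451 B_ack=185
After event 4: A_seq=185 A_ack=451 B_seq=451 B_ack=185

185 451 451 185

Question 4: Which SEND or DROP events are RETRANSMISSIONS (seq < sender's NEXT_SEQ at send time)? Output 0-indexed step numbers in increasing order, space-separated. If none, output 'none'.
Step 0: SEND seq=0 -> fresh
Step 1: SEND seq=200 -> fresh
Step 2: DROP seq=238 -> fresh
Step 3: SEND seq=277 -> fresh
Step 4: SEND seq=238 -> retransmit
Step 6: SEND seq=185 -> fresh
Step 7: SEND seq=451 -> fresh

Answer: 4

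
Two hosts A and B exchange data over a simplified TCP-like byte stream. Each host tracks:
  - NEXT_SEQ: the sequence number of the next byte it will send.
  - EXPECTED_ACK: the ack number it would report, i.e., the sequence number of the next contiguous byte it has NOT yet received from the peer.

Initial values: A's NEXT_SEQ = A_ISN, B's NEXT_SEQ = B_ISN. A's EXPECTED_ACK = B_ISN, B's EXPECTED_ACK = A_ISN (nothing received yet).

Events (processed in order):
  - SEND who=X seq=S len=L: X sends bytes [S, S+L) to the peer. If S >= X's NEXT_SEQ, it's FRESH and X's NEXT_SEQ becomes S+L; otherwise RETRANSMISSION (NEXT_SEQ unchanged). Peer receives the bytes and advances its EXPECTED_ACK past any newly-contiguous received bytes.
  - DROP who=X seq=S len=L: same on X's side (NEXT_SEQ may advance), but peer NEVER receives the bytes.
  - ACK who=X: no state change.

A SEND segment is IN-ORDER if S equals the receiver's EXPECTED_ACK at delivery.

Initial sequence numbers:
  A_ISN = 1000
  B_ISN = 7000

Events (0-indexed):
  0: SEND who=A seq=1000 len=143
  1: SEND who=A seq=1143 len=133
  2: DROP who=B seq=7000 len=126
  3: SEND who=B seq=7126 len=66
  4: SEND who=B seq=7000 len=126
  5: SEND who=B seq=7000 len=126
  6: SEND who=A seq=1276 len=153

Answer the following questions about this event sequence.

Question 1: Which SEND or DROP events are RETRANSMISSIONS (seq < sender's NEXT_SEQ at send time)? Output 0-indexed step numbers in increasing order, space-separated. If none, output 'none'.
Answer: 4 5

Derivation:
Step 0: SEND seq=1000 -> fresh
Step 1: SEND seq=1143 -> fresh
Step 2: DROP seq=7000 -> fresh
Step 3: SEND seq=7126 -> fresh
Step 4: SEND seq=7000 -> retransmit
Step 5: SEND seq=7000 -> retransmit
Step 6: SEND seq=1276 -> fresh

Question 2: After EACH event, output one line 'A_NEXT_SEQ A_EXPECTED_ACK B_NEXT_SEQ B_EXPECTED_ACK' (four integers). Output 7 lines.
1143 7000 7000 1143
1276 7000 7000 1276
1276 7000 7126 1276
1276 7000 7192 1276
1276 7192 7192 1276
1276 7192 7192 1276
1429 7192 7192 1429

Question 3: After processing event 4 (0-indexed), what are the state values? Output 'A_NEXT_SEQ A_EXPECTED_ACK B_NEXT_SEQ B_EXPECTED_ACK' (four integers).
After event 0: A_seq=1143 A_ack=7000 B_seq=7000 B_ack=1143
After event 1: A_seq=1276 A_ack=7000 B_seq=7000 B_ack=1276
After event 2: A_seq=1276 A_ack=7000 B_seq=7126 B_ack=1276
After event 3: A_seq=1276 A_ack=7000 B_seq=7192 B_ack=1276
After event 4: A_seq=1276 A_ack=7192 B_seq=7192 B_ack=1276

1276 7192 7192 1276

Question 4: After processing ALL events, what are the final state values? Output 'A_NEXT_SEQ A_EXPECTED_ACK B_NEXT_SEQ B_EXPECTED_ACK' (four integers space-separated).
Answer: 1429 7192 7192 1429

Derivation:
After event 0: A_seq=1143 A_ack=7000 B_seq=7000 B_ack=1143
After event 1: A_seq=1276 A_ack=7000 B_seq=7000 B_ack=1276
After event 2: A_seq=1276 A_ack=7000 B_seq=7126 B_ack=1276
After event 3: A_seq=1276 A_ack=7000 B_seq=7192 B_ack=1276
After event 4: A_seq=1276 A_ack=7192 B_seq=7192 B_ack=1276
After event 5: A_seq=1276 A_ack=7192 B_seq=7192 B_ack=1276
After event 6: A_seq=1429 A_ack=7192 B_seq=7192 B_ack=1429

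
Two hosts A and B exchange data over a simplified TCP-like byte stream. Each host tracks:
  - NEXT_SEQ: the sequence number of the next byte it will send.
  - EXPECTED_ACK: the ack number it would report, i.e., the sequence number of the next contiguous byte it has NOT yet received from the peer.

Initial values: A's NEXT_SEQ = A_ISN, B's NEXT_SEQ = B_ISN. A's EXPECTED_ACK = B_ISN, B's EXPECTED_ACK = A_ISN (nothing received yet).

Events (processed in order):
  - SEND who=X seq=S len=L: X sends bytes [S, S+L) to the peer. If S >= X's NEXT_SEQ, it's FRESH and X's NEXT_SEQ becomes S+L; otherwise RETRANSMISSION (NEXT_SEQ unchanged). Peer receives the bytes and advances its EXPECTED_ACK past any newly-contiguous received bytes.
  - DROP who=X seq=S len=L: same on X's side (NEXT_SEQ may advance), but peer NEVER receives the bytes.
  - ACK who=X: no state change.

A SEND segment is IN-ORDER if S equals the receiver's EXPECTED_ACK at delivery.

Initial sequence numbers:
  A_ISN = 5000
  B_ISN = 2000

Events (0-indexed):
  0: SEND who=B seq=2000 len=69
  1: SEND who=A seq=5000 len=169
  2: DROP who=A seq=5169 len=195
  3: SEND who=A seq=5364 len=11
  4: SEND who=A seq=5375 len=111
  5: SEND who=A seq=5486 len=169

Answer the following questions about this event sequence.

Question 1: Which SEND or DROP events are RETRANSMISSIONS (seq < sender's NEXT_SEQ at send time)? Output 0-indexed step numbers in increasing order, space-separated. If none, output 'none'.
Step 0: SEND seq=2000 -> fresh
Step 1: SEND seq=5000 -> fresh
Step 2: DROP seq=5169 -> fresh
Step 3: SEND seq=5364 -> fresh
Step 4: SEND seq=5375 -> fresh
Step 5: SEND seq=5486 -> fresh

Answer: none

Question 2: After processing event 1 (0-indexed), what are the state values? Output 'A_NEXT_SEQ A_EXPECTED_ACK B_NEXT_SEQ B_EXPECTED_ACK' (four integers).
After event 0: A_seq=5000 A_ack=2069 B_seq=2069 B_ack=5000
After event 1: A_seq=5169 A_ack=2069 B_seq=2069 B_ack=5169

5169 2069 2069 5169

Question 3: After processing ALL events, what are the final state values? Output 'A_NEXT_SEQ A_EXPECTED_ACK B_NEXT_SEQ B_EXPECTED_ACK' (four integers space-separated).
After event 0: A_seq=5000 A_ack=2069 B_seq=2069 B_ack=5000
After event 1: A_seq=5169 A_ack=2069 B_seq=2069 B_ack=5169
After event 2: A_seq=5364 A_ack=2069 B_seq=2069 B_ack=5169
After event 3: A_seq=5375 A_ack=2069 B_seq=2069 B_ack=5169
After event 4: A_seq=5486 A_ack=2069 B_seq=2069 B_ack=5169
After event 5: A_seq=5655 A_ack=2069 B_seq=2069 B_ack=5169

Answer: 5655 2069 2069 5169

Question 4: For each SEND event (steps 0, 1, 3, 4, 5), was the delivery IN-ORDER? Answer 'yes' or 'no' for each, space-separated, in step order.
Answer: yes yes no no no

Derivation:
Step 0: SEND seq=2000 -> in-order
Step 1: SEND seq=5000 -> in-order
Step 3: SEND seq=5364 -> out-of-order
Step 4: SEND seq=5375 -> out-of-order
Step 5: SEND seq=5486 -> out-of-order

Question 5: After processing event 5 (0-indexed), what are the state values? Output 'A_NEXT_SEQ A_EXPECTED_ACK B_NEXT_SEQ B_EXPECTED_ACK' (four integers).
After event 0: A_seq=5000 A_ack=2069 B_seq=2069 B_ack=5000
After event 1: A_seq=5169 A_ack=2069 B_seq=2069 B_ack=5169
After event 2: A_seq=5364 A_ack=2069 B_seq=2069 B_ack=5169
After event 3: A_seq=5375 A_ack=2069 B_seq=2069 B_ack=5169
After event 4: A_seq=5486 A_ack=2069 B_seq=2069 B_ack=5169
After event 5: A_seq=5655 A_ack=2069 B_seq=2069 B_ack=5169

5655 2069 2069 5169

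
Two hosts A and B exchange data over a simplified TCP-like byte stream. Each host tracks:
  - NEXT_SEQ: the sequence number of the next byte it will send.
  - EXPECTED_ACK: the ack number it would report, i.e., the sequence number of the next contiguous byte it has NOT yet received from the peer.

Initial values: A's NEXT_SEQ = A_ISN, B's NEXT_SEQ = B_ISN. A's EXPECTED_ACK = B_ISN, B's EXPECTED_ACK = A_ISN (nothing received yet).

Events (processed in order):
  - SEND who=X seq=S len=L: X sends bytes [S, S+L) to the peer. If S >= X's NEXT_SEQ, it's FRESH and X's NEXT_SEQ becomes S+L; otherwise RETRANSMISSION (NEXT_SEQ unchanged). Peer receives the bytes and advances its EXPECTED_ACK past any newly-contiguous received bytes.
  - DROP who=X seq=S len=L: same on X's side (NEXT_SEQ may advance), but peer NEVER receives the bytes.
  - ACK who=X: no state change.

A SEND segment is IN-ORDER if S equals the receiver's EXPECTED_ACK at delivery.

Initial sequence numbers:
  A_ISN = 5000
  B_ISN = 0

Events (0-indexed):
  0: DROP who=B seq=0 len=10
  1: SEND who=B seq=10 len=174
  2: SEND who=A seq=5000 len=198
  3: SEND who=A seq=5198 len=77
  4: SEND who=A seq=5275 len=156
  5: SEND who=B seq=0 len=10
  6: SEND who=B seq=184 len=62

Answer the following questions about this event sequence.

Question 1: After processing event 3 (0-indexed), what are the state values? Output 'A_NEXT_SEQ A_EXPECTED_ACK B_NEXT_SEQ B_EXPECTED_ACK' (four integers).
After event 0: A_seq=5000 A_ack=0 B_seq=10 B_ack=5000
After event 1: A_seq=5000 A_ack=0 B_seq=184 B_ack=5000
After event 2: A_seq=5198 A_ack=0 B_seq=184 B_ack=5198
After event 3: A_seq=5275 A_ack=0 B_seq=184 B_ack=5275

5275 0 184 5275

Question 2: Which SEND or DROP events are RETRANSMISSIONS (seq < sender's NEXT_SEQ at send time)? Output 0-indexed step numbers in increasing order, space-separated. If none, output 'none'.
Step 0: DROP seq=0 -> fresh
Step 1: SEND seq=10 -> fresh
Step 2: SEND seq=5000 -> fresh
Step 3: SEND seq=5198 -> fresh
Step 4: SEND seq=5275 -> fresh
Step 5: SEND seq=0 -> retransmit
Step 6: SEND seq=184 -> fresh

Answer: 5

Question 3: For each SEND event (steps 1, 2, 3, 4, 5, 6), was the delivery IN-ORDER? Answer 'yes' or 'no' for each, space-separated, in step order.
Step 1: SEND seq=10 -> out-of-order
Step 2: SEND seq=5000 -> in-order
Step 3: SEND seq=5198 -> in-order
Step 4: SEND seq=5275 -> in-order
Step 5: SEND seq=0 -> in-order
Step 6: SEND seq=184 -> in-order

Answer: no yes yes yes yes yes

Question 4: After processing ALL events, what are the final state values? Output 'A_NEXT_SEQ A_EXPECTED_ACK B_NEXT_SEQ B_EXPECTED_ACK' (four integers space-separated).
After event 0: A_seq=5000 A_ack=0 B_seq=10 B_ack=5000
After event 1: A_seq=5000 A_ack=0 B_seq=184 B_ack=5000
After event 2: A_seq=5198 A_ack=0 B_seq=184 B_ack=5198
After event 3: A_seq=5275 A_ack=0 B_seq=184 B_ack=5275
After event 4: A_seq=5431 A_ack=0 B_seq=184 B_ack=5431
After event 5: A_seq=5431 A_ack=184 B_seq=184 B_ack=5431
After event 6: A_seq=5431 A_ack=246 B_seq=246 B_ack=5431

Answer: 5431 246 246 5431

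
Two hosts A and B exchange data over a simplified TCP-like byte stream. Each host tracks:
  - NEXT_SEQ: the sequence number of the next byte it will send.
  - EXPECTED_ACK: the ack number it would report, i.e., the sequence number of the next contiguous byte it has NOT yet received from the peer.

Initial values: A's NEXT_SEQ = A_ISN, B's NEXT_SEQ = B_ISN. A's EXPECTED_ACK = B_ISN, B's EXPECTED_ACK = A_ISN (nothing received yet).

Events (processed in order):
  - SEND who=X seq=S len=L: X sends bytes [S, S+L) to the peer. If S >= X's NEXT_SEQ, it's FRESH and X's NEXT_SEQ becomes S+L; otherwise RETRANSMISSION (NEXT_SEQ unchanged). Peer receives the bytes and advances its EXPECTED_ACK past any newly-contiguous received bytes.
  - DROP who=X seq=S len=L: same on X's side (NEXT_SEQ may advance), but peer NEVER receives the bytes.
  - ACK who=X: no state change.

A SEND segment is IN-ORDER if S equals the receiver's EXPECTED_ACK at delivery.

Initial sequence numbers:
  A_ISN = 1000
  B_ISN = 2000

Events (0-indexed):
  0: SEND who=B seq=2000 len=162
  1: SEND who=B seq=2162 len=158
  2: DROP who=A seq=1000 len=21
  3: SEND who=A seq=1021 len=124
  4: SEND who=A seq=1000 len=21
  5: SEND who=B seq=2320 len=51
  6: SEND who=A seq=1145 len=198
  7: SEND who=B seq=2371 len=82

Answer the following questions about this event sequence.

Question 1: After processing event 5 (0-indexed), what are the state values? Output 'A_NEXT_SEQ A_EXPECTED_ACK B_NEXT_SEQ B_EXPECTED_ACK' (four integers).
After event 0: A_seq=1000 A_ack=2162 B_seq=2162 B_ack=1000
After event 1: A_seq=1000 A_ack=2320 B_seq=2320 B_ack=1000
After event 2: A_seq=1021 A_ack=2320 B_seq=2320 B_ack=1000
After event 3: A_seq=1145 A_ack=2320 B_seq=2320 B_ack=1000
After event 4: A_seq=1145 A_ack=2320 B_seq=2320 B_ack=1145
After event 5: A_seq=1145 A_ack=2371 B_seq=2371 B_ack=1145

1145 2371 2371 1145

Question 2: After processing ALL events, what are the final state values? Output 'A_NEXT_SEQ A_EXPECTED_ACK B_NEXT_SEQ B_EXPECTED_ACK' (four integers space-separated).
Answer: 1343 2453 2453 1343

Derivation:
After event 0: A_seq=1000 A_ack=2162 B_seq=2162 B_ack=1000
After event 1: A_seq=1000 A_ack=2320 B_seq=2320 B_ack=1000
After event 2: A_seq=1021 A_ack=2320 B_seq=2320 B_ack=1000
After event 3: A_seq=1145 A_ack=2320 B_seq=2320 B_ack=1000
After event 4: A_seq=1145 A_ack=2320 B_seq=2320 B_ack=1145
After event 5: A_seq=1145 A_ack=2371 B_seq=2371 B_ack=1145
After event 6: A_seq=1343 A_ack=2371 B_seq=2371 B_ack=1343
After event 7: A_seq=1343 A_ack=2453 B_seq=2453 B_ack=1343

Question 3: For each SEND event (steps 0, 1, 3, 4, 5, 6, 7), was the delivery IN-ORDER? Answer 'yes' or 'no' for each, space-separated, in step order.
Step 0: SEND seq=2000 -> in-order
Step 1: SEND seq=2162 -> in-order
Step 3: SEND seq=1021 -> out-of-order
Step 4: SEND seq=1000 -> in-order
Step 5: SEND seq=2320 -> in-order
Step 6: SEND seq=1145 -> in-order
Step 7: SEND seq=2371 -> in-order

Answer: yes yes no yes yes yes yes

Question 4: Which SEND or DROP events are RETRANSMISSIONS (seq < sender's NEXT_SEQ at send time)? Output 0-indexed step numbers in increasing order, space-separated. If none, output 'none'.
Answer: 4

Derivation:
Step 0: SEND seq=2000 -> fresh
Step 1: SEND seq=2162 -> fresh
Step 2: DROP seq=1000 -> fresh
Step 3: SEND seq=1021 -> fresh
Step 4: SEND seq=1000 -> retransmit
Step 5: SEND seq=2320 -> fresh
Step 6: SEND seq=1145 -> fresh
Step 7: SEND seq=2371 -> fresh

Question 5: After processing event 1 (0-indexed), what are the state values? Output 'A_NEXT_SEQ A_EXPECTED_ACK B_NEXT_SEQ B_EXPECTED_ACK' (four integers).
After event 0: A_seq=1000 A_ack=2162 B_seq=2162 B_ack=1000
After event 1: A_seq=1000 A_ack=2320 B_seq=2320 B_ack=1000

1000 2320 2320 1000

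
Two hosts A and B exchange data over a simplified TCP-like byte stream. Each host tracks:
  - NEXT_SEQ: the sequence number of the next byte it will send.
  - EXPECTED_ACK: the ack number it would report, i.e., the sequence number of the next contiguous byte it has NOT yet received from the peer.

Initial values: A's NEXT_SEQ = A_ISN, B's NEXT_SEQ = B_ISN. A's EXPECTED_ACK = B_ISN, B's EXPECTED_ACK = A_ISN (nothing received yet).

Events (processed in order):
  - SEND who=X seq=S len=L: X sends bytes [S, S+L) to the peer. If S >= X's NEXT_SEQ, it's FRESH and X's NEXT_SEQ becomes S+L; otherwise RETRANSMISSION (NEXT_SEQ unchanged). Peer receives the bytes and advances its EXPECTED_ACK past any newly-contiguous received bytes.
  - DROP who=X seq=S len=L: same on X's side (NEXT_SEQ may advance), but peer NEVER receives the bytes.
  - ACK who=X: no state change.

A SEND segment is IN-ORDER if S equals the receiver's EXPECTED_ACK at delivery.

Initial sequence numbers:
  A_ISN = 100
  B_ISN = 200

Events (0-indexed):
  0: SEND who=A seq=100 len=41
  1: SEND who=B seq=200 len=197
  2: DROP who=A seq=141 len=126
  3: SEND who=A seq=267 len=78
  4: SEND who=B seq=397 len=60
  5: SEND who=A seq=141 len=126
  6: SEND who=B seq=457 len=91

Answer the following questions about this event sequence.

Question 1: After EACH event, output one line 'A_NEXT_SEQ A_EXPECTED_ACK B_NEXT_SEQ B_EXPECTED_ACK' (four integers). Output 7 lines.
141 200 200 141
141 397 397 141
267 397 397 141
345 397 397 141
345 457 457 141
345 457 457 345
345 548 548 345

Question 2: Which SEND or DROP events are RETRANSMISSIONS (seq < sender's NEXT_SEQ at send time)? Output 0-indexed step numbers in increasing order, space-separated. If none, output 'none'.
Answer: 5

Derivation:
Step 0: SEND seq=100 -> fresh
Step 1: SEND seq=200 -> fresh
Step 2: DROP seq=141 -> fresh
Step 3: SEND seq=267 -> fresh
Step 4: SEND seq=397 -> fresh
Step 5: SEND seq=141 -> retransmit
Step 6: SEND seq=457 -> fresh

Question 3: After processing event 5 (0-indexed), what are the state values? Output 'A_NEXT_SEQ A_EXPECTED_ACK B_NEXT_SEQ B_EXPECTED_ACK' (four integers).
After event 0: A_seq=141 A_ack=200 B_seq=200 B_ack=141
After event 1: A_seq=141 A_ack=397 B_seq=397 B_ack=141
After event 2: A_seq=267 A_ack=397 B_seq=397 B_ack=141
After event 3: A_seq=345 A_ack=397 B_seq=397 B_ack=141
After event 4: A_seq=345 A_ack=457 B_seq=457 B_ack=141
After event 5: A_seq=345 A_ack=457 B_seq=457 B_ack=345

345 457 457 345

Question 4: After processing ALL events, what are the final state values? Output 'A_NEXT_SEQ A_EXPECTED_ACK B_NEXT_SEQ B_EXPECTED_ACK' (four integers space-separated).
Answer: 345 548 548 345

Derivation:
After event 0: A_seq=141 A_ack=200 B_seq=200 B_ack=141
After event 1: A_seq=141 A_ack=397 B_seq=397 B_ack=141
After event 2: A_seq=267 A_ack=397 B_seq=397 B_ack=141
After event 3: A_seq=345 A_ack=397 B_seq=397 B_ack=141
After event 4: A_seq=345 A_ack=457 B_seq=457 B_ack=141
After event 5: A_seq=345 A_ack=457 B_seq=457 B_ack=345
After event 6: A_seq=345 A_ack=548 B_seq=548 B_ack=345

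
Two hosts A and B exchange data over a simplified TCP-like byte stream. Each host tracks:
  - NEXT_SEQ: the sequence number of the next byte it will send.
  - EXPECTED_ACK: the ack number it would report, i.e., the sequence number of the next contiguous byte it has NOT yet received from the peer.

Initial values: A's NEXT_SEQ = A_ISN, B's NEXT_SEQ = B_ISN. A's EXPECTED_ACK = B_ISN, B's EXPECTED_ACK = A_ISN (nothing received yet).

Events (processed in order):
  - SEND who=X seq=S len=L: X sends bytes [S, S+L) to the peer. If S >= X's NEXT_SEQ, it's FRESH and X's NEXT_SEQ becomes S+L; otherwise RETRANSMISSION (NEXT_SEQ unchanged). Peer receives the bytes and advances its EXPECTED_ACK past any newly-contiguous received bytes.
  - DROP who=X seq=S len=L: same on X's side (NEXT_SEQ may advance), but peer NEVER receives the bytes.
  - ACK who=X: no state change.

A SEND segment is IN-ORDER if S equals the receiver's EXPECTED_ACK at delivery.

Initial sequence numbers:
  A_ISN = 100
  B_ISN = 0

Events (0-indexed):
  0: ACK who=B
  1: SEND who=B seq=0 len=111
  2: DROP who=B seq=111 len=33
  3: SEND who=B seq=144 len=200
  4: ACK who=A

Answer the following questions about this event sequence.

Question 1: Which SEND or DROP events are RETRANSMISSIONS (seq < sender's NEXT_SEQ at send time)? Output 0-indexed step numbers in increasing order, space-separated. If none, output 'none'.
Answer: none

Derivation:
Step 1: SEND seq=0 -> fresh
Step 2: DROP seq=111 -> fresh
Step 3: SEND seq=144 -> fresh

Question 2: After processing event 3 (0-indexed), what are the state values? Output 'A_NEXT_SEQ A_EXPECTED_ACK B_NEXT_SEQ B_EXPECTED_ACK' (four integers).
After event 0: A_seq=100 A_ack=0 B_seq=0 B_ack=100
After event 1: A_seq=100 A_ack=111 B_seq=111 B_ack=100
After event 2: A_seq=100 A_ack=111 B_seq=144 B_ack=100
After event 3: A_seq=100 A_ack=111 B_seq=344 B_ack=100

100 111 344 100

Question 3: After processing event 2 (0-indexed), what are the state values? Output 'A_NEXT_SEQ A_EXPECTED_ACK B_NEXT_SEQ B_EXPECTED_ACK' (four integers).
After event 0: A_seq=100 A_ack=0 B_seq=0 B_ack=100
After event 1: A_seq=100 A_ack=111 B_seq=111 B_ack=100
After event 2: A_seq=100 A_ack=111 B_seq=144 B_ack=100

100 111 144 100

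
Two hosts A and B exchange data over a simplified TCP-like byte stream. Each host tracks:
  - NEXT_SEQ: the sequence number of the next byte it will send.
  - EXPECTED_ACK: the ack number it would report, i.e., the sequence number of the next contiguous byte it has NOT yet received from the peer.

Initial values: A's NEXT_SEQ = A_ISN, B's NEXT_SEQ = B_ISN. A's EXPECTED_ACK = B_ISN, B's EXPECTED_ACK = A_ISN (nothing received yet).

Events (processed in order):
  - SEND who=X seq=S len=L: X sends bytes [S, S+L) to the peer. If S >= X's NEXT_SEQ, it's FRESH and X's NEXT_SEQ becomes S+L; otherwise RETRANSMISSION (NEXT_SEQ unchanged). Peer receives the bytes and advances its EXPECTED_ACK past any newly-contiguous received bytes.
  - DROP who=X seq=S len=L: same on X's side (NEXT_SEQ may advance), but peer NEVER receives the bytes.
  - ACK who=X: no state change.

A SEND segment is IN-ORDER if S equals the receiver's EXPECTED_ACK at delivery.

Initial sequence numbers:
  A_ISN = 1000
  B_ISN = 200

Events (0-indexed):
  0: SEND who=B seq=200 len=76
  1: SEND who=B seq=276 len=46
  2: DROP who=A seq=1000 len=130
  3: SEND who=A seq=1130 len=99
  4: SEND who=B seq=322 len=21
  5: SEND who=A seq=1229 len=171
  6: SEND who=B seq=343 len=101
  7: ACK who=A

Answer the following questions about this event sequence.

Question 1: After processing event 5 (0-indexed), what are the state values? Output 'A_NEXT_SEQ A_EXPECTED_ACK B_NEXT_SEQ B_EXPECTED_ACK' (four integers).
After event 0: A_seq=1000 A_ack=276 B_seq=276 B_ack=1000
After event 1: A_seq=1000 A_ack=322 B_seq=322 B_ack=1000
After event 2: A_seq=1130 A_ack=322 B_seq=322 B_ack=1000
After event 3: A_seq=1229 A_ack=322 B_seq=322 B_ack=1000
After event 4: A_seq=1229 A_ack=343 B_seq=343 B_ack=1000
After event 5: A_seq=1400 A_ack=343 B_seq=343 B_ack=1000

1400 343 343 1000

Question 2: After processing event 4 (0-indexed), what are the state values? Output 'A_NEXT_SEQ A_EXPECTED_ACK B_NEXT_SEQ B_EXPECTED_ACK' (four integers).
After event 0: A_seq=1000 A_ack=276 B_seq=276 B_ack=1000
After event 1: A_seq=1000 A_ack=322 B_seq=322 B_ack=1000
After event 2: A_seq=1130 A_ack=322 B_seq=322 B_ack=1000
After event 3: A_seq=1229 A_ack=322 B_seq=322 B_ack=1000
After event 4: A_seq=1229 A_ack=343 B_seq=343 B_ack=1000

1229 343 343 1000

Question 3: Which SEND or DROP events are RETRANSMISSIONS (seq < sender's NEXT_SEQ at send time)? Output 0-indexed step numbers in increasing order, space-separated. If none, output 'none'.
Answer: none

Derivation:
Step 0: SEND seq=200 -> fresh
Step 1: SEND seq=276 -> fresh
Step 2: DROP seq=1000 -> fresh
Step 3: SEND seq=1130 -> fresh
Step 4: SEND seq=322 -> fresh
Step 5: SEND seq=1229 -> fresh
Step 6: SEND seq=343 -> fresh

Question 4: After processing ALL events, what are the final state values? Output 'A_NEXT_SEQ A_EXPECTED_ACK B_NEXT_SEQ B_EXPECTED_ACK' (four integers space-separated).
Answer: 1400 444 444 1000

Derivation:
After event 0: A_seq=1000 A_ack=276 B_seq=276 B_ack=1000
After event 1: A_seq=1000 A_ack=322 B_seq=322 B_ack=1000
After event 2: A_seq=1130 A_ack=322 B_seq=322 B_ack=1000
After event 3: A_seq=1229 A_ack=322 B_seq=322 B_ack=1000
After event 4: A_seq=1229 A_ack=343 B_seq=343 B_ack=1000
After event 5: A_seq=1400 A_ack=343 B_seq=343 B_ack=1000
After event 6: A_seq=1400 A_ack=444 B_seq=444 B_ack=1000
After event 7: A_seq=1400 A_ack=444 B_seq=444 B_ack=1000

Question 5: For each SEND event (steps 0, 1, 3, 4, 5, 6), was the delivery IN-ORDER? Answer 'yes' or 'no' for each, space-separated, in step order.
Step 0: SEND seq=200 -> in-order
Step 1: SEND seq=276 -> in-order
Step 3: SEND seq=1130 -> out-of-order
Step 4: SEND seq=322 -> in-order
Step 5: SEND seq=1229 -> out-of-order
Step 6: SEND seq=343 -> in-order

Answer: yes yes no yes no yes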